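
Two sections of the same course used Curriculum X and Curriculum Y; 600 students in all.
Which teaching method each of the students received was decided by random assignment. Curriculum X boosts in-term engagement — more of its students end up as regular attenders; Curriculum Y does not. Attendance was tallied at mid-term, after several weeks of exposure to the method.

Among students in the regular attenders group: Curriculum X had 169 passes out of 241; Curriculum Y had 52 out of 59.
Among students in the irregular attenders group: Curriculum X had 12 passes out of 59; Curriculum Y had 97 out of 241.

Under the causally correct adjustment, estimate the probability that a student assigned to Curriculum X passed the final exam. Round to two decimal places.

Because the teaching method influences mid-term attendance, mid-term attendance is a post-treatment mediator, not a confounder. Stratifying on it would bias the estimate; the causal effect is the crude pooled difference.
So P(outcome | do(Curriculum X)) is just the pooled rate for Curriculum X: 181/300 = 0.603.

0.60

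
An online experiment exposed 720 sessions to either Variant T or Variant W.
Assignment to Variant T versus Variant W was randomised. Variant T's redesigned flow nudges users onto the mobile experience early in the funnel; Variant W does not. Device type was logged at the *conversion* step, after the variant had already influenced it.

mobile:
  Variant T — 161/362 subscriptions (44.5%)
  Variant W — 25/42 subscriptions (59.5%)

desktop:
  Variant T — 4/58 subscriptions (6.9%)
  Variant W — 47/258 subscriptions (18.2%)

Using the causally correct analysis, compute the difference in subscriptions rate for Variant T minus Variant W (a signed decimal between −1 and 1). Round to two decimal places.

+0.15

Device type here is a post-treatment variable shaped by the variant; conditioning on it would introduce bias rather than remove it. The overall comparison is the causal one.
The causal difference is the pooled difference: 0.393 − 0.240 = +0.153.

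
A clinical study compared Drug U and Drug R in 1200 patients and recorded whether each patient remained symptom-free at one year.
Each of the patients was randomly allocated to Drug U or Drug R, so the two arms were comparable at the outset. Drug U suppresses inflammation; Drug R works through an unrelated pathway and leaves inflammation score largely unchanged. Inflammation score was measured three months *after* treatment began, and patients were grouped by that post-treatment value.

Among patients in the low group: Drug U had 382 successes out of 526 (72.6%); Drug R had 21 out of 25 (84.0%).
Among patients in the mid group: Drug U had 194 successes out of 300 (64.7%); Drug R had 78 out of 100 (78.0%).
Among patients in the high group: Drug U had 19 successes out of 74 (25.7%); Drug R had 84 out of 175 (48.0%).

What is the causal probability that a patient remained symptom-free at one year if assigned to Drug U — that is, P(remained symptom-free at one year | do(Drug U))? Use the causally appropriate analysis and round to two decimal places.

0.66

The inflammation score-specific comparison favours Drug R throughout, but the pooled figures favour Drug U. The question is whether to condition on inflammation score.
Stratifying would compare drugs among patients the drugs themselves sorted into inflammation score groups — a form of selection on an intermediate. The unconditioned pooled rates give the total causal effect.
So P(outcome | do(Drug U)) is just the pooled rate for Drug U: 595/900 = 0.661.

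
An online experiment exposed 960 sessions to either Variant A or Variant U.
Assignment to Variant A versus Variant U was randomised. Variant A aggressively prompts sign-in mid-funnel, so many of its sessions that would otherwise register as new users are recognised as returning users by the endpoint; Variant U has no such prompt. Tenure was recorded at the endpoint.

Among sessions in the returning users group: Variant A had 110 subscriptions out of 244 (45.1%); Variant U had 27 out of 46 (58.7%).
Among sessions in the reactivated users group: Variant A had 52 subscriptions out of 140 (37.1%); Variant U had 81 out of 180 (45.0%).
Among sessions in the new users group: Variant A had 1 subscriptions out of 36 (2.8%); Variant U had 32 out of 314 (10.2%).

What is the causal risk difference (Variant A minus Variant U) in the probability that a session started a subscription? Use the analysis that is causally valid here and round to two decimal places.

+0.13

Stratifying would compare variants among sessions the variants themselves sorted into user tenure groups — a form of selection on an intermediate. The unconditioned pooled rates give the total causal effect.
The causal difference is the pooled difference: 0.388 − 0.259 = +0.129.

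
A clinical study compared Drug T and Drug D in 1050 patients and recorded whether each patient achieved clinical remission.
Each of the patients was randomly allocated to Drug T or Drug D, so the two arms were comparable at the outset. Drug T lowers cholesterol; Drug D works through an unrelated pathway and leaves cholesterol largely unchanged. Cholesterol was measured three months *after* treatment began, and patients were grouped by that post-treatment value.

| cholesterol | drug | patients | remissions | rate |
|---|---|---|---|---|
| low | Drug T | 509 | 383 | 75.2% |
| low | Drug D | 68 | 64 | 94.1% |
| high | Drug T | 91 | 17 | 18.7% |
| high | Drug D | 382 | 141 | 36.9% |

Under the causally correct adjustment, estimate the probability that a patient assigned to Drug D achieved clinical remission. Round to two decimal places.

0.46

The cholesterol-specific comparison favours Drug D throughout, but the pooled figures favour Drug T. The question is whether to condition on cholesterol.
Cholesterol lies on the pathway drug → cholesterol → outcome, so adjusting for it blocks the indirect effect. For the total causal effect of drug, use the unadjusted pooled rates.
So P(outcome | do(Drug D)) is just the pooled rate for Drug D: 205/450 = 0.456.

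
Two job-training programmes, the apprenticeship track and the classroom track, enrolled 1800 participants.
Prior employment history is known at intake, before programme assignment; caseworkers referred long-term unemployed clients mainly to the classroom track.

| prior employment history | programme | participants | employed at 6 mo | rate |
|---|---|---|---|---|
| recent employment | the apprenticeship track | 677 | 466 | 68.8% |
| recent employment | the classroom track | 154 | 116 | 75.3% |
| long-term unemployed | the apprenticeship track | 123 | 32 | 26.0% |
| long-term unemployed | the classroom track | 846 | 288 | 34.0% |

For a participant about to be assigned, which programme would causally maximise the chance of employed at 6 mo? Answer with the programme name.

the classroom track

The stratified and pooled comparisons disagree (the classroom track wins within each prior employment history; the apprenticeship track wins overall), so the answer turns on the causal role of prior employment history.
Prior employment history is set before the programme has any effect — it is not caused by the programme — and it independently drives the outcome. That makes it a confounder, so the causal comparison is within prior employment history levels.
Within each level — recent employment: 68.8% vs 75.3%; long-term unemployed: 26.0% vs 34.0% — the classroom track is higher every time.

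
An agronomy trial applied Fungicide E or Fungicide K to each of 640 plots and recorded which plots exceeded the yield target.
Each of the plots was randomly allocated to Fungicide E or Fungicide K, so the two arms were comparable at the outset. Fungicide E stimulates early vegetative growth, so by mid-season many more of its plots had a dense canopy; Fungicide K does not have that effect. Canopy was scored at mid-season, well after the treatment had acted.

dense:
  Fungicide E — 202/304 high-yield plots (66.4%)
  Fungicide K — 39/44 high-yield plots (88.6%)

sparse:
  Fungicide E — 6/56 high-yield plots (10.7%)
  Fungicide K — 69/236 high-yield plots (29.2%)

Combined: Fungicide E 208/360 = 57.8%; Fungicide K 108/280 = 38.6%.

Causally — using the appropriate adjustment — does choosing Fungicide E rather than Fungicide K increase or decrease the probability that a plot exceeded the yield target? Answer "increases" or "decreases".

increases

The stratified and pooled comparisons disagree (Fungicide K wins within each mid-season canopy; Fungicide E wins overall), so the answer turns on the causal role of mid-season canopy.
Mid-season canopy lies on the pathway fungicide → mid-season canopy → outcome, so adjusting for it blocks the indirect effect. For the total causal effect of fungicide, use the unadjusted pooled rates.
Pooled: Fungicide E 57.8% vs Fungicide K 38.6%; Fungicide E is higher overall.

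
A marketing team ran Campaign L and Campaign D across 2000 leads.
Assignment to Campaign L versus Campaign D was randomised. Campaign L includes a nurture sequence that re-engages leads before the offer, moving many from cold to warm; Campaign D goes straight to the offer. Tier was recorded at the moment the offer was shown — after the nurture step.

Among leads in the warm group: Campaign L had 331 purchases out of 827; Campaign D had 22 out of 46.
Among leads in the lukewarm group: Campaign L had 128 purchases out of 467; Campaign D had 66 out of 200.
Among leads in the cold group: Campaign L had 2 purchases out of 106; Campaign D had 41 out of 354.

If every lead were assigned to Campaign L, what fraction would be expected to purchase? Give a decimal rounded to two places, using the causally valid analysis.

Within every engagement tier level Campaign D has the higher rate, yet pooled Campaign L does — Simpson's reversal.
Engagement tier lies on the pathway campaign → engagement tier → outcome, so adjusting for it blocks the indirect effect. For the total causal effect of campaign, use the unadjusted pooled rates.
So P(outcome | do(Campaign L)) is just the pooled rate for Campaign L: 461/1400 = 0.329.

0.33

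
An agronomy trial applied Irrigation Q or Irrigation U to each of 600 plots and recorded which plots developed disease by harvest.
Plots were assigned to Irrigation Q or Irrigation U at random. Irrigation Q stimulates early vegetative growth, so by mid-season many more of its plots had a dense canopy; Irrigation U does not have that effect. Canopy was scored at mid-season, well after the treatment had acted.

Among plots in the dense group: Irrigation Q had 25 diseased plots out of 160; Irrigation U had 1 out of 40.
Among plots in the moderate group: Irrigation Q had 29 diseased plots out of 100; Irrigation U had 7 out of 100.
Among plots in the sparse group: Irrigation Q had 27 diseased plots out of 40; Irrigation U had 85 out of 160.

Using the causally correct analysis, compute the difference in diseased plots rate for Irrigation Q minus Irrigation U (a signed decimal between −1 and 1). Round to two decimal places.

-0.04

Mid-season canopy lies on the pathway irrigation → mid-season canopy → outcome, so adjusting for it blocks the indirect effect. For the total causal effect of irrigation, use the unadjusted pooled rates.
The causal difference is the pooled difference: 0.270 − 0.310 = -0.040.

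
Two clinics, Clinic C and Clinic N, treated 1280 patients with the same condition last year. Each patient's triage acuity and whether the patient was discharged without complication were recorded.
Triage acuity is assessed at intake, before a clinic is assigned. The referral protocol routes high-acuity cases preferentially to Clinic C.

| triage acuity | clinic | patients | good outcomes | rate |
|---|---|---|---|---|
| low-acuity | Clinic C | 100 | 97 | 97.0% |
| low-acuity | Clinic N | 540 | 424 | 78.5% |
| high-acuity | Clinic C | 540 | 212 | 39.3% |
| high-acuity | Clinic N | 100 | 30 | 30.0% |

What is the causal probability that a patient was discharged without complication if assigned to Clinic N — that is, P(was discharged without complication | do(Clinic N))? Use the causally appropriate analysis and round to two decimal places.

Within every triage acuity level Clinic C has the higher rate, yet pooled Clinic N does — Simpson's reversal.
Since triage acuity is a pre-existing factor (not a product of the clinic) and it affects the outcome on its own, it is a confounder. The stratified rates, not the pooled rate, identify the causal effect.
Standardising Clinic N to the population triage acuity mix: 0.500·424/540 + 0.500·30/100 = 0.543.

0.54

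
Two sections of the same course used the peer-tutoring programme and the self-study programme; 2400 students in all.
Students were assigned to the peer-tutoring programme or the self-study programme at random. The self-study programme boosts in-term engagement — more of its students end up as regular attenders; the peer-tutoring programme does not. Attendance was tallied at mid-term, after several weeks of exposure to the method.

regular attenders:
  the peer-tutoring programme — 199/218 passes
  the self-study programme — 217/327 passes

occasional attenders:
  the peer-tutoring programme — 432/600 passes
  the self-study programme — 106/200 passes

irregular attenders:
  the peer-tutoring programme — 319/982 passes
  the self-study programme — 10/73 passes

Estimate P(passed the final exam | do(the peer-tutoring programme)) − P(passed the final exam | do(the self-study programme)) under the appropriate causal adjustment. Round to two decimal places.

-0.03

The stratified and pooled comparisons disagree (the peer-tutoring programme wins within each mid-term attendance; the self-study programme wins overall), so the answer turns on the causal role of mid-term attendance.
Because the teaching method influences mid-term attendance, mid-term attendance is a post-treatment mediator, not a confounder. Stratifying on it would bias the estimate; the causal effect is the crude pooled difference.
The causal difference is the pooled difference: 0.528 − 0.555 = -0.027.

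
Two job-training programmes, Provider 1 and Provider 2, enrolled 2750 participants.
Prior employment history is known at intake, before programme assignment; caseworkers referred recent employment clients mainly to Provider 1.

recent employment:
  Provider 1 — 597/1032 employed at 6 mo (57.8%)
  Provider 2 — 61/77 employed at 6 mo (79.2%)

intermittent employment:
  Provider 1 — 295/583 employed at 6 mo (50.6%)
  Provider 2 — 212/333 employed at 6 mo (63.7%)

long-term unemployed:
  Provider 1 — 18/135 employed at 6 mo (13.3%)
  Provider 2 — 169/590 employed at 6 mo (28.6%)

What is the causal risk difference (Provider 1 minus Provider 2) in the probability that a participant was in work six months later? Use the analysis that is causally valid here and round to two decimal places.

-0.17

Prior employment history differs across programmes for reasons unrelated to any effect of the programme itself, and it separately predicts the outcome — a classic confounder. We must compare within prior employment history levels.
Adjusting over the population distribution of prior employment history: 0.403·(0.578−0.792) + 0.333·(0.506−0.637) + 0.264·(0.133−0.286) = -0.170.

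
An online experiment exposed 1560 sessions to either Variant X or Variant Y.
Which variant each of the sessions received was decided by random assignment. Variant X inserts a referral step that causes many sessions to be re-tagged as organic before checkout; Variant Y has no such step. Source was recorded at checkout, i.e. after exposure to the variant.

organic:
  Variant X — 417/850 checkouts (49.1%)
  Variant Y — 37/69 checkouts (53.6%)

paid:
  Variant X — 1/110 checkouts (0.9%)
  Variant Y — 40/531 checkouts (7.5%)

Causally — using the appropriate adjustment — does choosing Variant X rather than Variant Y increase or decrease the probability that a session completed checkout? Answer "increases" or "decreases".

increases

Traffic source is recorded after the variant and is itself shifted by it — it sits on the causal path from variant to outcome. Conditioning on a mediator would strip out part of the effect we want; the pooled comparison gives the total causal effect.
Pooled: Variant X 43.5% vs Variant Y 12.8%; Variant X is higher overall.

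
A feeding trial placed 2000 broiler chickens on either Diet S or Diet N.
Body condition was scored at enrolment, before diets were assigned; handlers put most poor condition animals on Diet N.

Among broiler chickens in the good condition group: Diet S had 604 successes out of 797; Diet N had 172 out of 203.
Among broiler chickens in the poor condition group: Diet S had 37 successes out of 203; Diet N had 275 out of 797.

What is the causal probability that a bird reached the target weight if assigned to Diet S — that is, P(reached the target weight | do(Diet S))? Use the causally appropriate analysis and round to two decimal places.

Diet N is higher inside every starting body condition stratum but Diet S is higher in aggregate. Whether to stratify depends on how starting body condition relates to the diet.
Starting body condition differs across diets for reasons unrelated to any effect of the diet itself, and it separately predicts the outcome — a classic confounder. We must compare within starting body condition levels.
Standardising Diet S to the population starting body condition mix: 0.500·604/797 + 0.500·37/203 = 0.470.

0.47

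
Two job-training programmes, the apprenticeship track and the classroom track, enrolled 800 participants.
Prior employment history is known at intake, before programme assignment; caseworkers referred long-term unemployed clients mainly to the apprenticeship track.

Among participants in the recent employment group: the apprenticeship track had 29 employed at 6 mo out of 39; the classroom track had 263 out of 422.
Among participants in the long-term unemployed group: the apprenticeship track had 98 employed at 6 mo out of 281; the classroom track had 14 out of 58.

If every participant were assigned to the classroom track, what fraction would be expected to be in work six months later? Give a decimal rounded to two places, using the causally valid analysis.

Prior employment history satisfies the back-door criterion: it is not a descendant of the programme, and it blocks the spurious path from programme to outcome. Adjusting for it (i.e., using the within-prior employment history rates) gives the causal effect.
Standardising the classroom track to the population prior employment history mix: 0.576·263/422 + 0.424·14/58 = 0.461.

0.46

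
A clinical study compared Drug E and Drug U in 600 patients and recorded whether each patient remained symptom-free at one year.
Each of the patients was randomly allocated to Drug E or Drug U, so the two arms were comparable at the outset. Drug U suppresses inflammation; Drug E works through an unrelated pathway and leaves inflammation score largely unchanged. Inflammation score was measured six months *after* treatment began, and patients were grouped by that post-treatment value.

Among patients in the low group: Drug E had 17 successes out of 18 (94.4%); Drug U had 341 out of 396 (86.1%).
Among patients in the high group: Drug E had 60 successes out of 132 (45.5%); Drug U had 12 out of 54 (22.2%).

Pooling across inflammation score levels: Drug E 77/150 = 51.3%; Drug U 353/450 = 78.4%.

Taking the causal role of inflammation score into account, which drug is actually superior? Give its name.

Inflammation score lies on the pathway drug → inflammation score → outcome, so adjusting for it blocks the indirect effect. For the total causal effect of drug, use the unadjusted pooled rates.
Pooled: Drug E 51.3% vs Drug U 78.4%; Drug U is higher overall.

Drug U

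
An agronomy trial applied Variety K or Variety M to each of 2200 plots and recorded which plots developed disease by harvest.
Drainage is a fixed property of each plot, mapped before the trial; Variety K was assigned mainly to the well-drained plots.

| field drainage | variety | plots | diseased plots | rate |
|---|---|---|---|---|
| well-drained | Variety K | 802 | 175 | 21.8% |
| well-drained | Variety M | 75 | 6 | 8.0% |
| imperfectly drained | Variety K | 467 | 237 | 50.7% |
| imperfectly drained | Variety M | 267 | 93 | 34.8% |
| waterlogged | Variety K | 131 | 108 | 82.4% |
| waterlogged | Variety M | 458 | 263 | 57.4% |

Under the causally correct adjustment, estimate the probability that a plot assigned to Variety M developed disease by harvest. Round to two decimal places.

Within every field drainage level Variety M has the lower rate, yet pooled Variety K does — Simpson's reversal.
Field drainage satisfies the back-door criterion: it is not a descendant of the variety, and it blocks the spurious path from variety to outcome. Adjusting for it (i.e., using the within-field drainage rates) gives the causal effect.
Standardising Variety M to the population field drainage mix: 0.399·6/75 + 0.334·93/267 + 0.268·263/458 = 0.302.

0.30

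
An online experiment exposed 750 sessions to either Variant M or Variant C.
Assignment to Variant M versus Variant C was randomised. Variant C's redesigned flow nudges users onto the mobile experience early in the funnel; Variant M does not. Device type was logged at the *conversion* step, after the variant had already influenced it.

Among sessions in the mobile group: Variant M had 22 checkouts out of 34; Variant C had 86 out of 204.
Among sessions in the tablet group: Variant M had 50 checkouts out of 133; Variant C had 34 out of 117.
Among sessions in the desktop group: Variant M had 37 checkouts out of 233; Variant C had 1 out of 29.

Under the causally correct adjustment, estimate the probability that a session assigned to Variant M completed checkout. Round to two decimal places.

The distribution of device type is itself part of what the variant does — it is an intermediate outcome. Holding it fixed would remove that part of the effect; the total effect is the pooled difference.
So P(outcome | do(Variant M)) is just the pooled rate for Variant M: 109/400 = 0.273.

0.27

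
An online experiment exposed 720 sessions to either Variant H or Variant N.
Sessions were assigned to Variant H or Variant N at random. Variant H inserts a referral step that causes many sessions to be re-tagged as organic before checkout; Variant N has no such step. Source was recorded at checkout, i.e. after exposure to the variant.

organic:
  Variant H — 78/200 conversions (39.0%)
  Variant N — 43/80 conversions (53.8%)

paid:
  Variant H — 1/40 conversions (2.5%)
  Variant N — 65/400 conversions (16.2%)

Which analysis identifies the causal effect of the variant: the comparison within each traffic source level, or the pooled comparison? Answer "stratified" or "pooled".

The stratified and pooled comparisons disagree (Variant N wins within each traffic source; Variant H wins overall), so the answer turns on the causal role of traffic source.
Traffic source lies on the pathway variant → traffic source → outcome, so adjusting for it blocks the indirect effect. For the total causal effect of variant, use the unadjusted pooled rates.
Pooled: Variant H 32.9% vs Variant N 22.5%; Variant H is higher overall.

pooled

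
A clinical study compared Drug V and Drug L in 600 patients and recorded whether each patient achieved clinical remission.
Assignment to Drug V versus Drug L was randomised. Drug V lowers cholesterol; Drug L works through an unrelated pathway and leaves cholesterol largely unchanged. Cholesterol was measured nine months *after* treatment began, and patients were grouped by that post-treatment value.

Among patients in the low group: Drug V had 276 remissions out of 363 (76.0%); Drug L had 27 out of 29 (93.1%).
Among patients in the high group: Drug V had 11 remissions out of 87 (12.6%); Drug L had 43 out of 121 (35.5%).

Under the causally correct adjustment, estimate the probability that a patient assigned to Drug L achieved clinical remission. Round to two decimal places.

0.47

Cholesterol here is a post-treatment variable shaped by the drug; conditioning on it would introduce bias rather than remove it. The overall comparison is the causal one.
So P(outcome | do(Drug L)) is just the pooled rate for Drug L: 70/150 = 0.467.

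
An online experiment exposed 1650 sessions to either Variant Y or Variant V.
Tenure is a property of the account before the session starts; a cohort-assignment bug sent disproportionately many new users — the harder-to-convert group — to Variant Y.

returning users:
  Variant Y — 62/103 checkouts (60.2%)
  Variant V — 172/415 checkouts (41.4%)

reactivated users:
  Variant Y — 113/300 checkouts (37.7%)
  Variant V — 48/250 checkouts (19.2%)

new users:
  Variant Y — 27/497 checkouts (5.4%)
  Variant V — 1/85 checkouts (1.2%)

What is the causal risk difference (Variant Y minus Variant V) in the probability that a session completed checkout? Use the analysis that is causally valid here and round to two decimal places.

Nothing the variant does changes user tenure; the imbalance is an allocation artefact. With user tenure also predicting the outcome, the pooled figure is confounded, and the within-stratum comparison is the causal one.
Adjusting over the population distribution of user tenure: 0.314·(0.602−0.414) + 0.333·(0.377−0.192) + 0.353·(0.054−0.012) = +0.135.

+0.14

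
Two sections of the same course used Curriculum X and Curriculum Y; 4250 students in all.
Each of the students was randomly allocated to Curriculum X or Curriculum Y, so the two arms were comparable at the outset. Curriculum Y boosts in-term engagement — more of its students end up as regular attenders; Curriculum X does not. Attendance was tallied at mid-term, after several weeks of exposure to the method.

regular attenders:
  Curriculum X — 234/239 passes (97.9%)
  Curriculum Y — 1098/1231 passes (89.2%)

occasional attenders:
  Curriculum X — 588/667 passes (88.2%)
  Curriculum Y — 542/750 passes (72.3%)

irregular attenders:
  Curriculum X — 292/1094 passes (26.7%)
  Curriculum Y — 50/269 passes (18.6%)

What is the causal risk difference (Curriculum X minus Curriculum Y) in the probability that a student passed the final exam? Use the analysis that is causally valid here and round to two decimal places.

Curriculum X is higher inside every mid-term attendance stratum but Curriculum Y is higher in aggregate. Whether to stratify depends on how mid-term attendance relates to the teaching method.
Because the teaching method influences mid-term attendance, mid-term attendance is a post-treatment mediator, not a confounder. Stratifying on it would bias the estimate; the causal effect is the crude pooled difference.
The causal difference is the pooled difference: 0.557 − 0.751 = -0.194.

-0.19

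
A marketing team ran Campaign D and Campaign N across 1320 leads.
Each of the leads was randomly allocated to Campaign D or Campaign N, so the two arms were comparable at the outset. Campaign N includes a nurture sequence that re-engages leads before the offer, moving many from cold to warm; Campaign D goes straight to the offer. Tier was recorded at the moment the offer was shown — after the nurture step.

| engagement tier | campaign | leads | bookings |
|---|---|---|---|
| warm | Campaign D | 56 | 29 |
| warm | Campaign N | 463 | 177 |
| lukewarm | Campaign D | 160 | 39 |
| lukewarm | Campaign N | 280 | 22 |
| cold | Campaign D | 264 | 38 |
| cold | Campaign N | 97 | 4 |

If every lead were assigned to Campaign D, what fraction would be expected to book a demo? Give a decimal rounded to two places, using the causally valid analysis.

0.22

Campaign D is higher inside every engagement tier stratum but Campaign N is higher in aggregate. Whether to stratify depends on how engagement tier relates to the campaign.
Engagement tier is recorded after the campaign and is itself shifted by it — it sits on the causal path from campaign to outcome. Conditioning on a mediator would strip out part of the effect we want; the pooled comparison gives the total causal effect.
So P(outcome | do(Campaign D)) is just the pooled rate for Campaign D: 106/480 = 0.221.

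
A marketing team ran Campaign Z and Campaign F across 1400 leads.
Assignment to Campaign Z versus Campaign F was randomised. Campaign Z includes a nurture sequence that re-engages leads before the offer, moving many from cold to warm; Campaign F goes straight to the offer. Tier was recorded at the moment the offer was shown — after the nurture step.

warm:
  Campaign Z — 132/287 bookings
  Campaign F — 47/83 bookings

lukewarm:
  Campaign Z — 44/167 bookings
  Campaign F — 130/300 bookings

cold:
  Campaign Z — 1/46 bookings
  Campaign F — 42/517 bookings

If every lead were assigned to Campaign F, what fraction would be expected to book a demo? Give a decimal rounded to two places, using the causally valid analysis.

The engagement tier-specific comparison favours Campaign F throughout, but the pooled figures favour Campaign Z. The question is whether to condition on engagement tier.
Stratifying would compare campaigns among leads the campaigns themselves sorted into engagement tier groups — a form of selection on an intermediate. The unconditioned pooled rates give the total causal effect.
So P(outcome | do(Campaign F)) is just the pooled rate for Campaign F: 219/900 = 0.243.

0.24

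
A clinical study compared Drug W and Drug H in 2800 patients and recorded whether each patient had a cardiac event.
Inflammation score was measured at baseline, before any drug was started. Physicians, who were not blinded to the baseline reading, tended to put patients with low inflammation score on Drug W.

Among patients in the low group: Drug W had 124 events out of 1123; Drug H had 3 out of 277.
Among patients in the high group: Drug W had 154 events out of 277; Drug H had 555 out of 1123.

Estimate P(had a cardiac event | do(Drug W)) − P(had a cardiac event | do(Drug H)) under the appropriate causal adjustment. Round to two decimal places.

The imbalance in inflammation score arose from how patients were allocated, not from anything the drug did; and inflammation score independently affects the outcome. The pooled gap is confounded — condition on inflammation score.
Adjusting over the population distribution of inflammation score: 0.500·(0.110−0.011) + 0.500·(0.556−0.494) = +0.081.

+0.08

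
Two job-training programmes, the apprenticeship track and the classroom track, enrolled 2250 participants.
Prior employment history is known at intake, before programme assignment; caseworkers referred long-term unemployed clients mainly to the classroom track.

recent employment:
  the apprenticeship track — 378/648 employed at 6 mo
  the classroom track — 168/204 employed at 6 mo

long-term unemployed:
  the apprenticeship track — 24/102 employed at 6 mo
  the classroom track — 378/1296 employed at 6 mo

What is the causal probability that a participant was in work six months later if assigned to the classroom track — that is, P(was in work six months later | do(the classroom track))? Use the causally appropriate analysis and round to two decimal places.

The stratified and pooled comparisons disagree (the classroom track wins within each prior employment history; the apprenticeship track wins overall), so the answer turns on the causal role of prior employment history.
Prior employment history differs across programmes for reasons unrelated to any effect of the programme itself, and it separately predicts the outcome — a classic confounder. We must compare within prior employment history levels.
Standardising the classroom track to the population prior employment history mix: 0.379·168/204 + 0.621·378/1296 = 0.493.

0.49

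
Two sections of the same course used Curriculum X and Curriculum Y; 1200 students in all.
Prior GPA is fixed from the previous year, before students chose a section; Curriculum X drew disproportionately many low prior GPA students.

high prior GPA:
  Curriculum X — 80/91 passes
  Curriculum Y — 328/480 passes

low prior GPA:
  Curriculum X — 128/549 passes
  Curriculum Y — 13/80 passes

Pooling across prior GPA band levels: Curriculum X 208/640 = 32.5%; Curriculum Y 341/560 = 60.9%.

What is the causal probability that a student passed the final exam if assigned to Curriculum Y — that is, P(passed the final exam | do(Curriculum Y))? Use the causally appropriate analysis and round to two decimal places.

0.41

Since prior GPA band is a pre-existing factor (not a product of the teaching method) and it affects the outcome on its own, it is a confounder. The stratified rates, not the pooled rate, identify the causal effect.
Standardising Curriculum Y to the population prior GPA band mix: 0.476·328/480 + 0.524·13/80 = 0.410.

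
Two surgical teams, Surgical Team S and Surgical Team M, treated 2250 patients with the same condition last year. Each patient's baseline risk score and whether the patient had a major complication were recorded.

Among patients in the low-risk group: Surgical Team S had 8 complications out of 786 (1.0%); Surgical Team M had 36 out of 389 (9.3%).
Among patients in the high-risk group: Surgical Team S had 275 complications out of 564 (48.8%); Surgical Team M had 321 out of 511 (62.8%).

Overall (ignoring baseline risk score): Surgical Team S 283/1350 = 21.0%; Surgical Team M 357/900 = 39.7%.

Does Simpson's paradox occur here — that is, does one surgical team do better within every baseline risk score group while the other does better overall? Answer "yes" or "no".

Within each baseline risk score level (low-risk 1.0% vs 9.3%; high-risk 48.8% vs 62.8%), Surgical Team S has the lower rate every time. Pooled: 21.0% vs 39.7% — Surgical Team S has the lower rate overall. They agree.

no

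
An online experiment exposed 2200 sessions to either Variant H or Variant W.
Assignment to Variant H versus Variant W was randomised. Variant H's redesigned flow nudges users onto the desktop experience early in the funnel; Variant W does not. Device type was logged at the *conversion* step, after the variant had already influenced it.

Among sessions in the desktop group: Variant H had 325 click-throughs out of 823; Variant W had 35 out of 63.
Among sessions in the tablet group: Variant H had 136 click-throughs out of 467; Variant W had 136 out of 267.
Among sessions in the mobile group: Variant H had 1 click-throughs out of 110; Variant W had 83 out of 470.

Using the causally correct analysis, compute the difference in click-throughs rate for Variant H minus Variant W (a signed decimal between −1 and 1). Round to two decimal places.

+0.01

Device type here is a post-treatment variable shaped by the variant; conditioning on it would introduce bias rather than remove it. The overall comparison is the causal one.
The causal difference is the pooled difference: 0.330 − 0.318 = +0.013.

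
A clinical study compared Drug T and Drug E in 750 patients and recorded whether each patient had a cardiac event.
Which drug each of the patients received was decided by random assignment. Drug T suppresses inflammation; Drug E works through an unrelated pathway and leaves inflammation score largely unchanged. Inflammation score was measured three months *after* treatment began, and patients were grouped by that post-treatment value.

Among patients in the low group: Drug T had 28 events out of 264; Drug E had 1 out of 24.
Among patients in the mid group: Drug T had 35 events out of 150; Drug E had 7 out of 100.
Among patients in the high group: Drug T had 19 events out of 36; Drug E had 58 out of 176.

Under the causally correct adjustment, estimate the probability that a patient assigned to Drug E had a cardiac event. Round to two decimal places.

Because the drug influences inflammation score, inflammation score is a post-treatment mediator, not a confounder. Stratifying on it would bias the estimate; the causal effect is the crude pooled difference.
So P(outcome | do(Drug E)) is just the pooled rate for Drug E: 66/300 = 0.220.

0.22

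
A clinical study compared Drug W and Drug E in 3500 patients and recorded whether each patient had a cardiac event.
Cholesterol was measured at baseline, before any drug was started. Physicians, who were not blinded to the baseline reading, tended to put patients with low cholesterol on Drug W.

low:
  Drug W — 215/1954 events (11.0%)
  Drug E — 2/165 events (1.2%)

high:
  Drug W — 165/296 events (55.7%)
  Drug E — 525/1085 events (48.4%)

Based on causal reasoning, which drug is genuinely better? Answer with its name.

Drug E

Cholesterol satisfies the back-door criterion: it is not a descendant of the drug, and it blocks the spurious path from drug to outcome. Adjusting for it (i.e., using the within-cholesterol rates) gives the causal effect.
Within each level — low: 11.0% vs 1.2%; high: 55.7% vs 48.4% — Drug E is lower every time.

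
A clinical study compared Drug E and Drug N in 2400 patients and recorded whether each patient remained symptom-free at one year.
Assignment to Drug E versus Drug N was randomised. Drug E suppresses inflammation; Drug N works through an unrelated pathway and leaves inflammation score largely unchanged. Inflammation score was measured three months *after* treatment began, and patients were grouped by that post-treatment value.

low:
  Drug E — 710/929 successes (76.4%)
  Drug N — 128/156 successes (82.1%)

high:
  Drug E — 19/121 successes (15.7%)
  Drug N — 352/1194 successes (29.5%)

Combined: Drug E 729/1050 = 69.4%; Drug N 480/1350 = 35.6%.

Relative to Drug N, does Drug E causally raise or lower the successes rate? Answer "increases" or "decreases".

increases

Stratifying would compare drugs among patients the drugs themselves sorted into inflammation score groups — a form of selection on an intermediate. The unconditioned pooled rates give the total causal effect.
Pooled: Drug E 69.4% vs Drug N 35.6%; Drug E is higher overall.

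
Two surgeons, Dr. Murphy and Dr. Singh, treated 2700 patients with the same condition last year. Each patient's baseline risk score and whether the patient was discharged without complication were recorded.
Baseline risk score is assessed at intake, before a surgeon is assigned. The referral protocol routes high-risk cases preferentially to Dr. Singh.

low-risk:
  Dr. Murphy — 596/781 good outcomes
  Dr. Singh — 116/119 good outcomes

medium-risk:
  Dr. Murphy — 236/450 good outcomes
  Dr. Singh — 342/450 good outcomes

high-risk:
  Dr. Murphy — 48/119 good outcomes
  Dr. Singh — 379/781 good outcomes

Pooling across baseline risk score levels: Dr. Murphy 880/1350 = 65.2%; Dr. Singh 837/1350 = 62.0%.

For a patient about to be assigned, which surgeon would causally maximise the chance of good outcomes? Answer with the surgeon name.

Dr. Singh

The imbalance in baseline risk score arose from how patients were allocated, not from anything the surgeon did; and baseline risk score independently affects the outcome. The pooled gap is confounded — condition on baseline risk score.
Within each level — low-risk: 76.3% vs 97.5%; medium-risk: 52.4% vs 76.0%; high-risk: 40.3% vs 48.5% — Dr. Singh is higher every time.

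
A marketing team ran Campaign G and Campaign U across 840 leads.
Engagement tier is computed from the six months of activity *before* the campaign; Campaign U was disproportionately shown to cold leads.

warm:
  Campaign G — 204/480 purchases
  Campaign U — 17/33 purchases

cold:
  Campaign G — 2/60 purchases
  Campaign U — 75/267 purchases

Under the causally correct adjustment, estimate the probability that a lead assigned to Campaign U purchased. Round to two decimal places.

0.42

Campaign U is higher inside every engagement tier stratum but Campaign G is higher in aggregate. Whether to stratify depends on how engagement tier relates to the campaign.
Since engagement tier is a pre-existing factor (not a product of the campaign) and it affects the outcome on its own, it is a confounder. The stratified rates, not the pooled rate, identify the causal effect.
Standardising Campaign U to the population engagement tier mix: 0.611·17/33 + 0.389·75/267 = 0.424.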